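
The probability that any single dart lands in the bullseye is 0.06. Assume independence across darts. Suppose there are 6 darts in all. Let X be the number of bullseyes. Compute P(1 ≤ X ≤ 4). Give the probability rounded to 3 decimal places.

0.310

X ~ Binomial(6, 0.06); P(1 ≤ X ≤ 4) = Σ C(6,k) p^k (1−p)^(6−k) over k:
  k=1: C(6,1)·0.06^1·0.94^5 = 0.26421
  k=2: C(6,2)·0.06^2·0.94^4 = 0.04216
  k=3: C(6,3)·0.06^3·0.94^3 = 0.00359
  k=4: C(6,4)·0.06^4·0.94^2 = 0.00017
Total = 0.31013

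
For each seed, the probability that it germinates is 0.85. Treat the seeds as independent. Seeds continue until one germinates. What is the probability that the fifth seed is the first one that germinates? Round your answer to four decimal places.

0.0004

Geometric (trials to first success), p = 0.85.
P(Y = 5) = (1−p)^4 · p = 0.00050625 · 0.85 = 0.000430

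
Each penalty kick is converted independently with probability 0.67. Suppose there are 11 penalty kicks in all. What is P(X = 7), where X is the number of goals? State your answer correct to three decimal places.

0.237

X ~ Binomial(n=11, p=0.67).
P(X=7) = C(11,7) · p^7 · (1−p)^4
= 330 · 0.060607 · 0.011859 = 0.23719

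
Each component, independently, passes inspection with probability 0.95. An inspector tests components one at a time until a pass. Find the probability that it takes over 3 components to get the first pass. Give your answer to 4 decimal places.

Y = number of components to the first success; geometric, p = 0.95.
P(Y > 3) = P(first 3 all fail) = (1−p)^3 = 0.000125

0.0001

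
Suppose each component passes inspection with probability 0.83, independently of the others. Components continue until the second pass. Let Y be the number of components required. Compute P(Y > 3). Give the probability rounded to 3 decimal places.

Needing more than 3 components ⇔ fewer than 2 successes in the first 3. With X ~ Binomial(3, 0.83), P(Y > 3) = P(X ≤ 1).
  k=0: C(3,0)·0.83^0·0.17^3 = 0.00491
  k=1: C(3,1)·0.83^1·0.17^2 = 0.07196
P(X ≤ 1) = 0.07687

0.077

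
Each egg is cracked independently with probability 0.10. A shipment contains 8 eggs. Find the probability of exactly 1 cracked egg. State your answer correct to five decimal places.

0.38264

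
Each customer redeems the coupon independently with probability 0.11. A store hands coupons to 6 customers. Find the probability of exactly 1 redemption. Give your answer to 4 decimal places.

0.3685

X ~ Binomial(n=6, p=0.11).
P(X=1) = C(6,1) · p^1 · (1−p)^5
= 6 · 0.11 · 0.55841 = 0.368548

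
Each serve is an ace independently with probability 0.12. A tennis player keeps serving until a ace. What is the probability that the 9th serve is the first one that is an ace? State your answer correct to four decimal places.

Geometric (trials to first success), p = 0.12.
P(Y = 9) = (1−p)^8 · p = 0.35963 · 0.12 = 0.043156

0.0432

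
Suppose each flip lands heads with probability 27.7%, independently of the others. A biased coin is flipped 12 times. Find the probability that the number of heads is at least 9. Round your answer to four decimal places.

X ~ Binomial(12, 0.277); P(X ≥ 9) = Σ C(12,k) p^k (1−p)^(12−k) over k:
  k=9: C(12,9)·0.277^9·0.723^3 = 0.000798
  k=10: C(12,10)·0.277^10·0.723^2 = 0.000092
  k=11: C(12,11)·0.277^11·0.723^1 = 0.000006
  k=12: C(12,12)·0.277^12·0.723^0 = 0.000000
Total = 0.000897

0.0009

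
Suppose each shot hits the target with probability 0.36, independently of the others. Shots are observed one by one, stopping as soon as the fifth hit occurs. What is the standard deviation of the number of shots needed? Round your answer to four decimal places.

4.9690

Y = total shots until the fifth success; negative binomial with r=5, p=0.36.
SD(Y) = √[r(1−p)/p²] = √(24.691358) = 4.969040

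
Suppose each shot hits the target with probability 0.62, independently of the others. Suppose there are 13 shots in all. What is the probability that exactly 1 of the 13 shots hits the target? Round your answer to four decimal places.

X ~ Binomial(n=13, p=0.62).
P(X=1) = C(13,1) · p^1 · (1−p)^12
= 13 · 0.62 · 9.0657e-06 = 0.000073

0.0001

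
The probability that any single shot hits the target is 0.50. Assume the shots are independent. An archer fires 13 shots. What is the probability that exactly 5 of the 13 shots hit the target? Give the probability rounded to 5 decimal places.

X ~ Binomial(n=13, p=0.50).
P(X=5) = C(13,5) · p^5 · (1−p)^8
= 1287 · 0.03125 · 0.0039062 = 0.1571045

0.15710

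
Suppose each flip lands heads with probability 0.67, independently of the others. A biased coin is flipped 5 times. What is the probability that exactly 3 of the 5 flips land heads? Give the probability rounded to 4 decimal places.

X ~ Binomial(n=5, p=0.67).
P(X=3) = C(5,3) · p^3 · (1−p)^2
= 10 · 0.30076 · 0.1089 = 0.327531

0.3275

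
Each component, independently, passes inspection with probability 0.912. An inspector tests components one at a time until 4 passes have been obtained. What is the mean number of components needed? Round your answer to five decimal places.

4.38596

Y = total components until the fourth success; negative binomial with r=4, p=0.912.
E[Y] = r / p = 4 / 0.912 = 4.3859649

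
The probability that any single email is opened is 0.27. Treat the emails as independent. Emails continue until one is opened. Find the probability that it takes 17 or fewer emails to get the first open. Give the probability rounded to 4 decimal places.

Y = number of emails to the first success; geometric, p = 0.27.
P(Y ≤ 17) = 1 − (1−p)^17 = 1 − 0.004748 = 0.995252

0.9953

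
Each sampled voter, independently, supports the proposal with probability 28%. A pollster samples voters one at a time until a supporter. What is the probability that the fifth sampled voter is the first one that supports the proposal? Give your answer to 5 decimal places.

Geometric (trials to first success), p = 0.28.
P(Y = 5) = (1−p)^4 · p = 0.26874 · 0.28 = 0.0752468

0.07525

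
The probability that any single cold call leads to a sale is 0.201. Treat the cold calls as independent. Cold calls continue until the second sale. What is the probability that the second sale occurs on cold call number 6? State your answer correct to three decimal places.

0.082

Y = trial on which the second success occurs; negative binomial, r=2, p=0.201.
P(Y=6) = C(5,1) · p^2 · (1−p)^4
= 5 · 0.040401 · 0.40756 = 0.08233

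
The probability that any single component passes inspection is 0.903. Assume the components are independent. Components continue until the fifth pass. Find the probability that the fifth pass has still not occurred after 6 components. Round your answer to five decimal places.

0.10841

Needing more than 6 components ⇔ fewer than 5 successes in the first 6. With X ~ Binomial(6, 0.903), P(Y > 6) = P(X ≤ 4).
  k=0: C(6,0)·0.903^0·0.097^6 = 0.0000008
  k=1: C(6,1)·0.903^1·0.097^5 = 0.0000465
  k=2: C(6,2)·0.903^2·0.097^4 = 0.0010828
  k=3: C(6,3)·0.903^3·0.097^3 = 0.0134403
  k=4: C(6,4)·0.903^4·0.097^2 = 0.0938395
P(X ≤ 4) = 0.1084100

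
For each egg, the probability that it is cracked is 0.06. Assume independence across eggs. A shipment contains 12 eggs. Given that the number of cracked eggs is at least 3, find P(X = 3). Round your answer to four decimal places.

X ~ Binomial(12, 0.06). Want P(X=3 | X≥3) = P(X=3) / P(X≥3).
P(X=3) = C(12,3)·0.06^3·0.94^9 = 0.027229
P(X≥3) = 1 − 0.475920 − 0.364535 − 0.127975 = 0.031570
Ratio = 0.027229 / 0.031570 = 0.862486

0.8625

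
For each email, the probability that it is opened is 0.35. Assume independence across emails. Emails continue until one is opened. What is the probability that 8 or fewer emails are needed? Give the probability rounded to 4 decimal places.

0.9681

Y = number of emails to the first success; geometric, p = 0.35.
P(Y ≤ 8) = 1 − (1−p)^8 = 1 − 0.031864 = 0.968136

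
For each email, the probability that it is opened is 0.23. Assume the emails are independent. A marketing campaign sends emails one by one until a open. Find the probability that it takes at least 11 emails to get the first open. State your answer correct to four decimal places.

0.0733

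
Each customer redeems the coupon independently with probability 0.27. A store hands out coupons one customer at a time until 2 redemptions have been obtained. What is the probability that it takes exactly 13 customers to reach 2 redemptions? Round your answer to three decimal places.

0.027

Y = trial on which the second success occurs; negative binomial, r=2, p=0.27.
P(Y=13) = C(12,1) · p^2 · (1−p)^11
= 12 · 0.0729 · 0.031373 = 0.02744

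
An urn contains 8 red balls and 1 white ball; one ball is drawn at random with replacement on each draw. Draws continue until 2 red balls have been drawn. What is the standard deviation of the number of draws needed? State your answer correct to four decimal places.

0.5303

Y = total draws until the second success; negative binomial with r=2, p=0.888889.
SD(Y) = √[r(1−p)/p²] = √(0.281250) = 0.530330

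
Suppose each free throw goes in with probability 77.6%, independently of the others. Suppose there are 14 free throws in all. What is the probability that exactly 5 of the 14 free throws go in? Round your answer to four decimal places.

0.0008

X ~ Binomial(n=14, p=0.776).
P(X=5) = C(14,5) · p^5 · (1−p)^9
= 2002 · 0.28139 · 1.4198e-06 = 0.000800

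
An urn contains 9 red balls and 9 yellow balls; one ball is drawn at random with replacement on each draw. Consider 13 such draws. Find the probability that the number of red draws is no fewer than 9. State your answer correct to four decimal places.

0.1334

X ~ Binomial(13, 0.50); P(X ≥ 9) = Σ C(13,k) p^k (1−p)^(13−k) over k:
  k=9: C(13,9)·0.50^9·0.50^4 = 0.087280
  k=10: C(13,10)·0.50^10·0.50^3 = 0.034912
  k=11: C(13,11)·0.50^11·0.50^2 = 0.009521
  k=12: C(13,12)·0.50^12·0.50^1 = 0.001587
  k=13: C(13,13)·0.50^13·0.50^0 = 0.000122
Total = 0.133423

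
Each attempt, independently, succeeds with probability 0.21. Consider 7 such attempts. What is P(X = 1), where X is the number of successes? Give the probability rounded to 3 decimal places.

X ~ Binomial(n=7, p=0.21).
P(X=1) = C(7,1) · p^1 · (1−p)^6
= 7 · 0.21 · 0.24309 = 0.35734

0.357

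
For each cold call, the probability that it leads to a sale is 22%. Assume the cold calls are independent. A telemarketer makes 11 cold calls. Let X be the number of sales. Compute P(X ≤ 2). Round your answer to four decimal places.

X ~ Binomial(11, 0.22); P(X ≤ 2) = Σ C(11,k) p^k (1−p)^(11−k) over k:
  k=0: C(11,0)·0.22^0·0.78^11 = 0.065019
  k=1: C(11,1)·0.22^1·0.78^10 = 0.201726
  k=2: C(11,2)·0.22^2·0.78^9 = 0.284485
Total = 0.551230

0.5512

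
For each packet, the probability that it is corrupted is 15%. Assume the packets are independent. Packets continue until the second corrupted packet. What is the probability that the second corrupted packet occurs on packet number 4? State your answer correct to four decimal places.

Y = trial on which the second success occurs; negative binomial, r=2, p=0.15.
P(Y=4) = C(3,1) · p^2 · (1−p)^2
= 3 · 0.0225 · 0.7225 = 0.048769

0.0488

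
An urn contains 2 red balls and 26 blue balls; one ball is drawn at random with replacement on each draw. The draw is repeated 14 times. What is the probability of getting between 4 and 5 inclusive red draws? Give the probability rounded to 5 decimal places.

X ~ Binomial(14, 0.071429); P(4 ≤ X ≤ 5) = Σ C(14,k) p^k (1−p)^(14−k) over k:
  k=4: C(14,4)·0.071429^4·0.928571^10 = 0.0124187
  k=5: C(14,5)·0.071429^5·0.928571^9 = 0.0019106
Total = 0.0143292

0.01433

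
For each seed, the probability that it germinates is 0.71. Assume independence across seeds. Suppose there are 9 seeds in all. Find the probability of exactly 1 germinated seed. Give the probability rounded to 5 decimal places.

X ~ Binomial(n=9, p=0.71).
P(X=1) = C(9,1) · p^1 · (1−p)^8
= 9 · 0.71 · 5.0025e-05 = 0.0003197

0.00032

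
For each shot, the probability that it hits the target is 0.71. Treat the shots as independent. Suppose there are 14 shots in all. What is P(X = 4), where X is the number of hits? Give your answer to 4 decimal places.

0.0011

X ~ Binomial(n=14, p=0.71).
P(X=4) = C(14,4) · p^4 · (1−p)^10
= 1001 · 0.25412 · 4.2071e-06 = 0.001070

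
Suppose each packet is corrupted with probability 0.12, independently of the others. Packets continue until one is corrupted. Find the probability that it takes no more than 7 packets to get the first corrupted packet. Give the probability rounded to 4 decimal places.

0.5913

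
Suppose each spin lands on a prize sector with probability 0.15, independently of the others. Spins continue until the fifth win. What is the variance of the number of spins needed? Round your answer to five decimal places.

188.88889

Y = total spins until the fifth success; negative binomial with r=5, p=0.15.
Var(Y) = r(1−p)/p² = 5·0.85 / 0.15² = 188.8888889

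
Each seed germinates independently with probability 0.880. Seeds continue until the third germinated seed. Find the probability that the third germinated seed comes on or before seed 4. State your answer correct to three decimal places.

0.927

Finishing within 4 seeds ⇔ at least 3 successes in the first 4. With X ~ Binomial(4, 0.88), P(Y ≤ 4) = 1 − P(X ≤ 2).
  k=0: C(4,0)·0.88^0·0.12^4 = 0.00021
  k=1: C(4,1)·0.88^1·0.12^3 = 0.00608
  k=2: C(4,2)·0.88^2·0.12^2 = 0.06691
1 − 0.07320 = 0.92680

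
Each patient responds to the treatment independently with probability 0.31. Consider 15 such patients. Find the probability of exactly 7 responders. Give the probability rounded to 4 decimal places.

X ~ Binomial(n=15, p=0.31).
P(X=7) = C(15,7) · p^7 · (1−p)^8
= 6435 · 0.00027513 · 0.05138 = 0.090965

0.0910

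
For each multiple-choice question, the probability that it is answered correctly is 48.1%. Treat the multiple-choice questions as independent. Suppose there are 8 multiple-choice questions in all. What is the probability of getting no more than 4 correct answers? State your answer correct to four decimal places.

0.6774

X ~ Binomial(8, 0.481); P(X ≤ 4) = Σ C(8,k) p^k (1−p)^(8−k) over k:
  k=0: C(8,0)·0.481^0·0.519^8 = 0.005264
  k=1: C(8,1)·0.481^1·0.519^7 = 0.039031
  k=2: C(8,2)·0.481^2·0.519^6 = 0.126605
  k=3: C(8,3)·0.481^3·0.519^5 = 0.234671
  k=4: C(8,4)·0.481^4·0.519^4 = 0.271862
Total = 0.677433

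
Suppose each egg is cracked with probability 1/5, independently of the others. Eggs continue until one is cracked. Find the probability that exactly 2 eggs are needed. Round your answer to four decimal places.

0.1600

Geometric (trials to first success), p = 0.20.
P(Y = 2) = (1−p)^1 · p = 0.8 · 0.20 = 0.160000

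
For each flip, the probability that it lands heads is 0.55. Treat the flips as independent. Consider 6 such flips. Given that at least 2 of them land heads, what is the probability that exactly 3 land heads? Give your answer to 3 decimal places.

0.326

X ~ Binomial(6, 0.55). Want P(X=3 | X≥2) = P(X=3) / P(X≥2).
P(X=3) = C(6,3)·0.55^3·0.45^3 = 0.30322
P(X≥2) = 1 − 0.00830 − 0.06089 = 0.93080
Ratio = 0.30322 / 0.93080 = 0.32576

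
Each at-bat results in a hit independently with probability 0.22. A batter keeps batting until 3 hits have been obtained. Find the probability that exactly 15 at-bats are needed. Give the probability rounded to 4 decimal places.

0.0491

Y = trial on which the third success occurs; negative binomial, r=3, p=0.22.
P(Y=15) = C(14,2) · p^3 · (1−p)^12
= 91 · 0.010648 · 0.050715 = 0.049141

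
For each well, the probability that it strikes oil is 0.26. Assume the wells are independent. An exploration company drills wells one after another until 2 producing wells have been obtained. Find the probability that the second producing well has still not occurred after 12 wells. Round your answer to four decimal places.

0.1406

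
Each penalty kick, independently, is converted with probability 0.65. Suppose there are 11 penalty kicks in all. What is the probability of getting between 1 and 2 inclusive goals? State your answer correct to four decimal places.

0.0020

X ~ Binomial(11, 0.65); P(1 ≤ X ≤ 2) = Σ C(11,k) p^k (1−p)^(11−k) over k:
  k=1: C(11,1)·0.65^1·0.35^10 = 0.000197
  k=2: C(11,2)·0.65^2·0.35^9 = 0.001831
Total = 0.002029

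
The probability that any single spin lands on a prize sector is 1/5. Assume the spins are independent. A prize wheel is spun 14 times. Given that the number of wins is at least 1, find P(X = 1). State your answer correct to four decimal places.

0.1610

X ~ Binomial(14, 0.20). Want P(X=1 | X≥1) = P(X=1) / P(X≥1).
P(X=1) = C(14,1)·0.20^1·0.80^13 = 0.153932
P(X≥1) = 1 − 0.043980 = 0.956020
Ratio = 0.153932 / 0.956020 = 0.161013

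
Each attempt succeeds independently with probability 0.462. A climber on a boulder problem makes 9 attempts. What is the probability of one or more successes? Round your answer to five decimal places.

P(at least one) = 1 − P(none) = 1 − (1 − 0.462)^9
= 1 − 0.0037761 = 0.9962239

0.99622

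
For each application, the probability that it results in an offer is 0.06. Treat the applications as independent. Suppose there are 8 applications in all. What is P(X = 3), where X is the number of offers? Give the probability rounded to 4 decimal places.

0.0089

X ~ Binomial(n=8, p=0.06).
P(X=3) = C(8,3) · p^3 · (1−p)^5
= 56 · 0.000216 · 0.7339 = 0.008877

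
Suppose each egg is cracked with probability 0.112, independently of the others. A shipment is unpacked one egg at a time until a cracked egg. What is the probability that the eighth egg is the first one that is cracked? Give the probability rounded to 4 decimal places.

0.0488

Geometric (trials to first success), p = 0.112.
P(Y = 8) = (1−p)^7 · p = 0.4354 · 0.112 = 0.048765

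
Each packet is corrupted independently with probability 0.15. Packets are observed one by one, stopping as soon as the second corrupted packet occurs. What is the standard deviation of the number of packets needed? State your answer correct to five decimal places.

Y = total packets until the second success; negative binomial with r=2, p=0.15.
SD(Y) = √[r(1−p)/p²] = √(75.5555556) = 8.6922699

8.69227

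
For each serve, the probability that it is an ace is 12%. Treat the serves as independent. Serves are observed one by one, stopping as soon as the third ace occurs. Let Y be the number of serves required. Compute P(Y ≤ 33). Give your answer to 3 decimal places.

Finishing within 33 serves ⇔ at least 3 successes in the first 33. With X ~ Binomial(33, 0.12), P(Y ≤ 33) = 1 − P(X ≤ 2).
  k=0: C(33,0)·0.12^0·0.88^33 = 0.01472
  k=1: C(33,1)·0.12^1·0.88^32 = 0.06624
  k=2: C(33,2)·0.12^2·0.88^31 = 0.14453
1 − 0.22549 = 0.77451

0.775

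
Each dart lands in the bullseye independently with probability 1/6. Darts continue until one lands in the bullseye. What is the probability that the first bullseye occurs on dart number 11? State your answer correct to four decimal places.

0.0269

Geometric (trials to first success), p = 0.166667.
P(Y = 11) = (1−p)^10 · p = 0.16151 · 0.166667 = 0.026918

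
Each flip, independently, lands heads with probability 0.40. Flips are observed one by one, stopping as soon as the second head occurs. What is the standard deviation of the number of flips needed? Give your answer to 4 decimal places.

Y = total flips until the second success; negative binomial with r=2, p=0.40.
SD(Y) = √[r(1−p)/p²] = √(7.500000) = 2.738613

2.7386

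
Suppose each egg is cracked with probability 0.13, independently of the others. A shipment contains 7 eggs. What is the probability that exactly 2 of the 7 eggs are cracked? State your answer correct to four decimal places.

0.1769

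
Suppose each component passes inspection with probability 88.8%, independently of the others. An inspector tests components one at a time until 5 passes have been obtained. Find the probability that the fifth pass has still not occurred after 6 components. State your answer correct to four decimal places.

0.1386

Needing more than 6 components ⇔ fewer than 5 successes in the first 6. With X ~ Binomial(6, 0.888), P(Y > 6) = P(X ≤ 4).
  k=0: C(6,0)·0.888^0·0.112^6 = 0.000002
  k=1: C(6,1)·0.888^1·0.112^5 = 0.000094
  k=2: C(6,2)·0.888^2·0.112^4 = 0.001861
  k=3: C(6,3)·0.888^3·0.112^3 = 0.019675
  k=4: C(6,4)·0.888^4·0.112^2 = 0.116998
P(X ≤ 4) = 0.138631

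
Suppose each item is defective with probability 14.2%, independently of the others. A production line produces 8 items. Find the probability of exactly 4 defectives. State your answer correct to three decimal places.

0.015

X ~ Binomial(n=8, p=0.142).
P(X=4) = C(8,4) · p^4 · (1−p)^4
= 70 · 0.00040659 · 0.54194 = 0.01542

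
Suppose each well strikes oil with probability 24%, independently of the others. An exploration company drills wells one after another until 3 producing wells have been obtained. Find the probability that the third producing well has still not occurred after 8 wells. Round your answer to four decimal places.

Needing more than 8 wells ⇔ fewer than 3 successes in the first 8. With X ~ Binomial(8, 0.24), P(Y > 8) = P(X ≤ 2).
  k=0: C(8,0)·0.24^0·0.76^8 = 0.111303
  k=1: C(8,1)·0.24^1·0.76^7 = 0.281188
  k=2: C(8,2)·0.24^2·0.76^6 = 0.310786
P(X ≤ 2) = 0.703278

0.7033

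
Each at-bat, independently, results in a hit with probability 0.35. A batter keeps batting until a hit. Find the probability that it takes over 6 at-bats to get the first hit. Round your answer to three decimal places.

0.075

Y = number of at-bats to the first success; geometric, p = 0.35.
P(Y > 6) = P(first 6 all fail) = (1−p)^6 = 0.07542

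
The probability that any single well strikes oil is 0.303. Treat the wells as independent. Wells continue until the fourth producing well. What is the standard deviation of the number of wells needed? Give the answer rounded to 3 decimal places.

5.511

Y = total wells until the fourth success; negative binomial with r=4, p=0.303.
SD(Y) = √[r(1−p)/p²] = √(30.36739) = 5.51066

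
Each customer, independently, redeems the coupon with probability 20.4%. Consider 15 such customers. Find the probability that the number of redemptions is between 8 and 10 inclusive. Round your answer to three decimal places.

0.005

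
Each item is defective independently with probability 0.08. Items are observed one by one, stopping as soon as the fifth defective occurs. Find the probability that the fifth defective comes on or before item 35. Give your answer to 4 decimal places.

0.1443

Finishing within 35 items ⇔ at least 5 successes in the first 35. With X ~ Binomial(35, 0.08), P(Y ≤ 35) = 1 − P(X ≤ 4).
  k=0: C(35,0)·0.08^0·0.92^35 = 0.054022
  k=1: C(35,1)·0.08^1·0.92^34 = 0.164416
  k=2: C(35,2)·0.08^2·0.92^33 = 0.243050
  k=3: C(35,3)·0.08^3·0.92^32 = 0.232482
  k=4: C(35,4)·0.08^4·0.92^31 = 0.161727
1 − 0.855698 = 0.144302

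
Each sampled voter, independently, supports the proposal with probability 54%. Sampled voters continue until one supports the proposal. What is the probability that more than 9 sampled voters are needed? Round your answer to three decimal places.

Y = number of sampled voters to the first success; geometric, p = 0.54.
P(Y > 9) = P(first 9 all fail) = (1−p)^9 = 0.00092

0.001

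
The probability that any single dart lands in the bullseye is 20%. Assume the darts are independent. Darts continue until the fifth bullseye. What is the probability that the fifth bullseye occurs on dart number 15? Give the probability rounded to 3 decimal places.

0.034

Y = trial on which the fifth success occurs; negative binomial, r=5, p=0.20.
P(Y=15) = C(14,4) · p^5 · (1−p)^10
= 1001 · 0.00032 · 0.10737 = 0.03439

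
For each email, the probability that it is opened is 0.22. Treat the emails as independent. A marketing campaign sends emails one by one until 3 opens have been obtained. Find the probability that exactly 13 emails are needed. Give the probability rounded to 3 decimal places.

Y = trial on which the third success occurs; negative binomial, r=3, p=0.22.
P(Y=13) = C(12,2) · p^3 · (1−p)^10
= 66 · 0.010648 · 0.083358 = 0.05858

0.059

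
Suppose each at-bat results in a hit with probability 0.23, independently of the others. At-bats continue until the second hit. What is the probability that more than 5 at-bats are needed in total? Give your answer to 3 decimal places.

0.675

Needing more than 5 at-bats ⇔ fewer than 2 successes in the first 5. With X ~ Binomial(5, 0.23), P(Y > 5) = P(X ≤ 1).
  k=0: C(5,0)·0.23^0·0.77^5 = 0.27068
  k=1: C(5,1)·0.23^1·0.77^4 = 0.40426
P(X ≤ 1) = 0.67494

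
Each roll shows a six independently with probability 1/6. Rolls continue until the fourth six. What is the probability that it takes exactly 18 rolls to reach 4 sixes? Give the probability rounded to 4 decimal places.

Y = trial on which the fourth success occurs; negative binomial, r=4, p=0.166667.
P(Y=18) = C(17,3) · p^4 · (1−p)^14
= 680 · 0.0007716 · 0.077887 = 0.040866

0.0409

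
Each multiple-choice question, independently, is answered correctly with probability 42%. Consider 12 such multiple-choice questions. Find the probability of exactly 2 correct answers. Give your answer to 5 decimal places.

X ~ Binomial(n=12, p=0.42).
P(X=2) = C(12,2) · p^2 · (1−p)^10
= 66 · 0.1764 · 0.004308 = 0.0501559

0.05016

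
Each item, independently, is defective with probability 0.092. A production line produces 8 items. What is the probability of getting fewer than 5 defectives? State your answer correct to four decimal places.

0.9997

X ~ Binomial(8, 0.092); P(X ≤ 4) = Σ C(8,k) p^k (1−p)^(8−k) over k:
  k=0: C(8,0)·0.092^0·0.908^8 = 0.462048
  k=1: C(8,1)·0.092^1·0.908^7 = 0.374523
  k=2: C(8,2)·0.092^2·0.908^6 = 0.132816
  k=3: C(8,3)·0.092^3·0.908^5 = 0.026914
  k=4: C(8,4)·0.092^4·0.908^4 = 0.003409
Total = 0.999709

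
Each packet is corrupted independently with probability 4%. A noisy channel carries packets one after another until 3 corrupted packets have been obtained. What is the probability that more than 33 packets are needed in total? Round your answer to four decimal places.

0.8558

Needing more than 33 packets ⇔ fewer than 3 successes in the first 33. With X ~ Binomial(33, 0.04), P(Y > 33) = P(X ≤ 2).
  k=0: C(33,0)·0.04^0·0.96^33 = 0.259986
  k=1: C(33,1)·0.04^1·0.96^32 = 0.357481
  k=2: C(33,2)·0.04^2·0.96^31 = 0.238321
P(X ≤ 2) = 0.855789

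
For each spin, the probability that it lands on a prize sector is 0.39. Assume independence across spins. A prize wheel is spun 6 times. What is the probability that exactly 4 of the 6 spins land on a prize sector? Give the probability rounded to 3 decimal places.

X ~ Binomial(n=6, p=0.39).
P(X=4) = C(6,4) · p^4 · (1−p)^2
= 15 · 0.023134 · 0.3721 = 0.12912

0.129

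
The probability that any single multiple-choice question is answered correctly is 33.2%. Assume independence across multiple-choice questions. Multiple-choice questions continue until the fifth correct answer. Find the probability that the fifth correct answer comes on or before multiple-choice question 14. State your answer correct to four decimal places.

0.5202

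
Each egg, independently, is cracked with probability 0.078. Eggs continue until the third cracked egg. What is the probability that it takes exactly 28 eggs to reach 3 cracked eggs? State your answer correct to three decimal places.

0.022

Y = trial on which the third success occurs; negative binomial, r=3, p=0.078.
P(Y=28) = C(27,2) · p^3 · (1−p)^25
= 351 · 0.00047455 · 0.1313 = 0.02187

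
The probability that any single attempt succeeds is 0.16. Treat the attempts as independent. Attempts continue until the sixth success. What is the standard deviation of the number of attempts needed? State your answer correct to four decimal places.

14.0312

Y = total attempts until the sixth success; negative binomial with r=6, p=0.16.
SD(Y) = √[r(1−p)/p²] = √(196.875000) = 14.031215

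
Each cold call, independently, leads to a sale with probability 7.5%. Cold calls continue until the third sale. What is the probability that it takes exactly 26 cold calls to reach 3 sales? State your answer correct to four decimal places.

0.0211

Y = trial on which the third success occurs; negative binomial, r=3, p=0.075.
P(Y=26) = C(25,2) · p^3 · (1−p)^23
= 300 · 0.00042187 · 0.16644 = 0.021065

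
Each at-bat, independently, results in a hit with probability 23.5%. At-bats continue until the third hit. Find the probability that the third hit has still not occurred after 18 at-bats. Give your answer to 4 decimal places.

Needing more than 18 at-bats ⇔ fewer than 3 successes in the first 18. With X ~ Binomial(18, 0.235), P(Y > 18) = P(X ≤ 2).
  k=0: C(18,0)·0.235^0·0.765^18 = 0.008052
  k=1: C(18,1)·0.235^1·0.765^17 = 0.044523
  k=2: C(18,2)·0.235^2·0.765^16 = 0.116255
P(X ≤ 2) = 0.168830

0.1688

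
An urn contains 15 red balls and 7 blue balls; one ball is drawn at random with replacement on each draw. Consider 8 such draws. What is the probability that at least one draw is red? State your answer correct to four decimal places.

0.9999

P(at least one) = 1 − P(none) = 1 − (1 − 0.681818)^8
= 1 − 0.000105 = 0.999895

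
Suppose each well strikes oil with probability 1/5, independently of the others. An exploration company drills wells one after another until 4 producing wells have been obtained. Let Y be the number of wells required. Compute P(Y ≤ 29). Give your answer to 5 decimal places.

0.85962

Finishing within 29 wells ⇔ at least 4 successes in the first 29. With X ~ Binomial(29, 0.20), P(Y ≤ 29) = 1 − P(X ≤ 3).
  k=0: C(29,0)·0.20^0·0.80^29 = 0.0015474
  k=1: C(29,1)·0.20^1·0.80^28 = 0.0112188
  k=2: C(29,2)·0.20^2·0.80^27 = 0.0392659
  k=3: C(29,3)·0.20^3·0.80^26 = 0.0883483
1 − 0.1403805 = 0.8596195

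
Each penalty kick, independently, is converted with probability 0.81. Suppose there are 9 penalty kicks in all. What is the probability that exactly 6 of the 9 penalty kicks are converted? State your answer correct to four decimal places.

0.1627

X ~ Binomial(n=9, p=0.81).
P(X=6) = C(9,6) · p^6 · (1−p)^3
= 84 · 0.28243 · 0.006859 = 0.162723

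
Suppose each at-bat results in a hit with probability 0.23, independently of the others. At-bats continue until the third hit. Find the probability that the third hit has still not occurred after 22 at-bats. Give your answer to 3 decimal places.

0.090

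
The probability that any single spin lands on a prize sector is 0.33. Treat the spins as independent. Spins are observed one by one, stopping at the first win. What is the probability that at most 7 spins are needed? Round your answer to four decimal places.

Y = number of spins to the first success; geometric, p = 0.33.
P(Y ≤ 7) = 1 − (1−p)^7 = 1 − 0.060607 = 0.939393

0.9394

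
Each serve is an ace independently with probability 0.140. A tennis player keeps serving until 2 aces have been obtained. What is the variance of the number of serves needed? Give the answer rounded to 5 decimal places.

Y = total serves until the second success; negative binomial with r=2, p=0.14.
Var(Y) = r(1−p)/p² = 2·0.86 / 0.14² = 87.7551020

87.75510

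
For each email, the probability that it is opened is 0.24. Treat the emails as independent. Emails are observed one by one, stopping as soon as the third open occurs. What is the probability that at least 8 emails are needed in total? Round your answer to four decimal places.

0.7769

Needing more than 7 emails ⇔ fewer than 3 successes in the first 7. With X ~ Binomial(7, 0.24), P(Y > 7) = P(X ≤ 2).
  k=0: C(7,0)·0.24^0·0.76^7 = 0.146452
  k=1: C(7,1)·0.24^1·0.76^6 = 0.323736
  k=2: C(7,2)·0.24^2·0.76^5 = 0.306697
P(X ≤ 2) = 0.776885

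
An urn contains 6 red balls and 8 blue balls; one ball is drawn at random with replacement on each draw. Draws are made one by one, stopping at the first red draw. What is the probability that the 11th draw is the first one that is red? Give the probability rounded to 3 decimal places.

Geometric (trials to first success), p = 0.428571.
P(Y = 11) = (1−p)^10 · p = 0.0037121 · 0.428571 = 0.00159

0.002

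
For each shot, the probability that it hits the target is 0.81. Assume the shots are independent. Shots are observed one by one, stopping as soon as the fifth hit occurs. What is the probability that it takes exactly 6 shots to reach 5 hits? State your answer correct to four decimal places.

0.3312

Y = trial on which the fifth success occurs; negative binomial, r=5, p=0.81.
P(Y=6) = C(5,4) · p^5 · (1−p)^1
= 5 · 0.34868 · 0.19 = 0.331245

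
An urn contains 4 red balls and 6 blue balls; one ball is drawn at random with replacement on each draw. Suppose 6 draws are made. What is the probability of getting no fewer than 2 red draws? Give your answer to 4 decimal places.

0.7667

X ~ Binomial(6, 0.40); P(X ≥ 2) = Σ C(6,k) p^k (1−p)^(6−k) over k:
  k=2: C(6,2)·0.40^2·0.60^4 = 0.311040
  k=3: C(6,3)·0.40^3·0.60^3 = 0.276480
  k=4: C(6,4)·0.40^4·0.60^2 = 0.138240
  k=5: C(6,5)·0.40^5·0.60^1 = 0.036864
  k=6: C(6,6)·0.40^6·0.60^0 = 0.004096
Total = 0.766720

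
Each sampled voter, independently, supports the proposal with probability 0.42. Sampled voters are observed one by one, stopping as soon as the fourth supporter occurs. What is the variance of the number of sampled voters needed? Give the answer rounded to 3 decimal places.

13.152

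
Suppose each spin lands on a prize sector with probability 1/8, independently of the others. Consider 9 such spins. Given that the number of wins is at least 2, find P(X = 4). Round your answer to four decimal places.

X ~ Binomial(9, 0.125). Want P(X=4 | X≥2) = P(X=4) / P(X≥2).
P(X=4) = C(9,4)·0.125^4·0.875^5 = 0.015778
P(X≥2) = 1 − 0.300658 − 0.386560 = 0.312782
Ratio = 0.015778 / 0.312782 = 0.050444

0.0504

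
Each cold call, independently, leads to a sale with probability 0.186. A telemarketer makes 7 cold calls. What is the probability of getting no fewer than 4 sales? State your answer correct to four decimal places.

0.0259

X ~ Binomial(7, 0.186); P(X ≥ 4) = Σ C(7,k) p^k (1−p)^(7−k) over k:
  k=4: C(7,4)·0.186^4·0.814^3 = 0.022594
  k=5: C(7,5)·0.186^5·0.814^2 = 0.003098
  k=6: C(7,6)·0.186^6·0.814^1 = 0.000236
  k=7: C(7,7)·0.186^7·0.814^0 = 0.000008
Total = 0.025935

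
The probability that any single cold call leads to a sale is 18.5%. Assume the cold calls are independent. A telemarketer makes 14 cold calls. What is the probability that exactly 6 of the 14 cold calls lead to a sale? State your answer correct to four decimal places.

0.0234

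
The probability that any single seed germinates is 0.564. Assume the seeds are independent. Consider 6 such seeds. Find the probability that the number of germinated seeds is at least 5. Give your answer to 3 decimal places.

0.181

X ~ Binomial(6, 0.564); P(X ≥ 5) = Σ C(6,k) p^k (1−p)^(6−k) over k:
  k=5: C(6,5)·0.564^5·0.436^1 = 0.14929
  k=6: C(6,6)·0.564^6·0.436^0 = 0.03219
Total = 0.18148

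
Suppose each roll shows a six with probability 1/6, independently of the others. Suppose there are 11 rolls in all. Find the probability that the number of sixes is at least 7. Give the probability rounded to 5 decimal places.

0.00063

X ~ Binomial(11, 0.166667); P(X ≥ 7) = Σ C(11,k) p^k (1−p)^(11−k) over k:
  k=7: C(11,7)·0.166667^7·0.833333^4 = 0.0005685
  k=8: C(11,8)·0.166667^8·0.833333^3 = 0.0000568
  k=9: C(11,9)·0.166667^9·0.833333^2 = 0.0000038
  k=10: C(11,10)·0.166667^10·0.833333^1 = 0.0000002
  k=11: C(11,11)·0.166667^11·0.833333^0 = 0.0000000
Total = 0.0006293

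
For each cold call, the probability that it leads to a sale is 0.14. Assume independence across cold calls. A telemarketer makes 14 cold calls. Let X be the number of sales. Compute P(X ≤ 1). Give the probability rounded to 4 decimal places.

0.3969

X ~ Binomial(14, 0.14); P(X ≤ 1) = Σ C(14,k) p^k (1−p)^(14−k) over k:
  k=0: C(14,0)·0.14^0·0.86^14 = 0.121054
  k=1: C(14,1)·0.14^1·0.86^13 = 0.275890
Total = 0.396944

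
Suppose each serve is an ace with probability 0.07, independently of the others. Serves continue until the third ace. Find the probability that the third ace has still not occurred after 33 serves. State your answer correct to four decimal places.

0.5905

Needing more than 33 serves ⇔ fewer than 3 successes in the first 33. With X ~ Binomial(33, 0.07), P(Y > 33) = P(X ≤ 2).
  k=0: C(33,0)·0.07^0·0.93^33 = 0.091188
  k=1: C(33,1)·0.07^1·0.93^32 = 0.226499
  k=2: C(33,2)·0.07^2·0.93^31 = 0.272773
P(X ≤ 2) = 0.590460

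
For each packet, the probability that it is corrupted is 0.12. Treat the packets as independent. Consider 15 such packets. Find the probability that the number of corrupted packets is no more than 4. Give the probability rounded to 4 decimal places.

0.9735

X ~ Binomial(15, 0.12); P(X ≤ 4) = Σ C(15,k) p^k (1−p)^(15−k) over k:
  k=0: C(15,0)·0.12^0·0.88^15 = 0.146974
  k=1: C(15,1)·0.12^1·0.88^14 = 0.300628
  k=2: C(15,2)·0.12^2·0.88^13 = 0.286963
  k=3: C(15,3)·0.12^3·0.88^12 = 0.169569
  k=4: C(15,4)·0.12^4·0.88^11 = 0.069369
Total = 0.973504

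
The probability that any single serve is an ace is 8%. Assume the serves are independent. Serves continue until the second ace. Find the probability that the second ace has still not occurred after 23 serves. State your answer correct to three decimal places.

0.441

Needing more than 23 serves ⇔ fewer than 2 successes in the first 23. With X ~ Binomial(23, 0.08), P(Y > 23) = P(X ≤ 1).
  k=0: C(23,0)·0.08^0·0.92^23 = 0.14693
  k=1: C(23,1)·0.08^1·0.92^22 = 0.29387
P(X ≤ 1) = 0.44080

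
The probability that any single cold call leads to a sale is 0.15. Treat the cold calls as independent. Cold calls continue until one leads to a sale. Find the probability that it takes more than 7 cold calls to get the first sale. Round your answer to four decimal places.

0.3206

Y = number of cold calls to the first success; geometric, p = 0.15.
P(Y > 7) = P(first 7 all fail) = (1−p)^7 = 0.320577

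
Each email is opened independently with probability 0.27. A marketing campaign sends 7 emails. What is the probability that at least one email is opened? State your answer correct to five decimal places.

P(at least one) = 1 − P(none) = 1 − (1 − 0.27)^7
= 1 − 0.1104740 = 0.8895260

0.88953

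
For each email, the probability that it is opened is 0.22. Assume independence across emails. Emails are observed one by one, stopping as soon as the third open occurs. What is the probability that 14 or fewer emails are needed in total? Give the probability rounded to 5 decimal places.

Finishing within 14 emails ⇔ at least 3 successes in the first 14. With X ~ Binomial(14, 0.22), P(Y ≤ 14) = 1 − P(X ≤ 2).
  k=0: C(14,0)·0.22^0·0.78^14 = 0.0308549
  k=1: C(14,1)·0.22^1·0.78^13 = 0.1218374
  k=2: C(14,2)·0.22^2·0.78^12 = 0.2233685
1 − 0.3760608 = 0.6239392

0.62394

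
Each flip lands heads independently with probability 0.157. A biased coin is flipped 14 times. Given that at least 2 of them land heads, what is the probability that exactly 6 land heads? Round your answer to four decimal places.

X ~ Binomial(14, 0.157). Want P(X=6 | X≥2) = P(X=6) / P(X≥2).
P(X=6) = C(14,6)·0.157^6·0.843^8 = 0.011470
P(X≥2) = 1 − 0.091535 − 0.238664 = 0.669802
Ratio = 0.011470 / 0.669802 = 0.017125

0.0171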